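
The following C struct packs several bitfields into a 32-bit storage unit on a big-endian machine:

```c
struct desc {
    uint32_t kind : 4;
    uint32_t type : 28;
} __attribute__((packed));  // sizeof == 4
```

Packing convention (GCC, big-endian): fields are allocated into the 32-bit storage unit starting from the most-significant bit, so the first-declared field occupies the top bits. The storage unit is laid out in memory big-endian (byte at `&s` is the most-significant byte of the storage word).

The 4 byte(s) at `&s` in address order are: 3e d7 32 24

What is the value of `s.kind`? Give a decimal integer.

3

[0]=0x3e [1]=0xd7 [2]=0x32 [3]=0x24 (big-endian) → word 0x3ed73224
kind [28+:4] = (word>>28) & 0xf = 3  ←
type [0+:28] = (word>>0) & 0xfffffff = 248984100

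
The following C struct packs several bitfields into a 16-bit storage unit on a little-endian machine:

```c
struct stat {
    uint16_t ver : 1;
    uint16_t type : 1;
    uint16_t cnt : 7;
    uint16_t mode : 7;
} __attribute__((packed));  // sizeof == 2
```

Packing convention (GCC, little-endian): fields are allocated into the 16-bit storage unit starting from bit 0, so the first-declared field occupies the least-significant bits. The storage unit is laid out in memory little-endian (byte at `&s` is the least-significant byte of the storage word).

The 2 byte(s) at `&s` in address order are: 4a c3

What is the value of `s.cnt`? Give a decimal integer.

82

[0]=0x4a [1]=0xc3 (little-endian) → word 0xc34a
ver [0+:1] = (word>>0) & 0x1 = 0
type [1+:1] = (word>>1) & 0x1 = 1
cnt [2+:7] = (word>>2) & 0x7f = 82  ←
mode [9+:7] = (word>>9) & 0x7f = 97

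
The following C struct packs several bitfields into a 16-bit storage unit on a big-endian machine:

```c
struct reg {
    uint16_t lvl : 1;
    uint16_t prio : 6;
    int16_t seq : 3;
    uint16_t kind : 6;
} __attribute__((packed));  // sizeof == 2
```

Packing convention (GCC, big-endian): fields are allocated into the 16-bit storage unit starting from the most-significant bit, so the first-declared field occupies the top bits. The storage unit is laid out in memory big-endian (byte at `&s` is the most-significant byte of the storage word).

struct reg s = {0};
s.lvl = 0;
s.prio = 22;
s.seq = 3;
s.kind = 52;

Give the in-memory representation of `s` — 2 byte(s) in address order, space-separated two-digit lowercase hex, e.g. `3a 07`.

lvl:1 = 0 → 0x0 << 15 → word 0x0000
prio:6 = 22 → 0x16 << 9 → word 0x2c00
seq:3 = 3 → 0x3 << 6 → word 0x2cc0
kind:6 = 52 → 0x34 << 0 → word 0x2cf4
word = 0x2cf4 → big-endian bytes:
  [0]=0x2c  [1]=0xf4

2c f4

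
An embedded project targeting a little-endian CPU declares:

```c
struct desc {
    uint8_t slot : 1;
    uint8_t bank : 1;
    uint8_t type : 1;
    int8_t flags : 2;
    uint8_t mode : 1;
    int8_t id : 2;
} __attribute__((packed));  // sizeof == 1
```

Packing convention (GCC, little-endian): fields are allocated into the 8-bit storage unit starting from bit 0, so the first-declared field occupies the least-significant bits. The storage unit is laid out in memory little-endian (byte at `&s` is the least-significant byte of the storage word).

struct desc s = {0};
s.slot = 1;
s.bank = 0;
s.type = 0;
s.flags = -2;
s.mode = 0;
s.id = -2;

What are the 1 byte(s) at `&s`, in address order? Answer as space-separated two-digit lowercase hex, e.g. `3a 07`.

91

[0+:1] slot=1 & 0x1 = 0x1; word=0x01
[1+:1] bank=0 & 0x1 = 0x0; word=0x01
[2+:1] type=0 & 0x1 = 0x0; word=0x01
[3+:2] flags=-2 & 0x3 = 0x2; word=0x11
[5+:1] mode=0 & 0x1 = 0x0; word=0x11
[6+:2] id=-2 & 0x3 = 0x2; word=0x91
word = 0x91 → little-endian bytes:
  [0]=0x91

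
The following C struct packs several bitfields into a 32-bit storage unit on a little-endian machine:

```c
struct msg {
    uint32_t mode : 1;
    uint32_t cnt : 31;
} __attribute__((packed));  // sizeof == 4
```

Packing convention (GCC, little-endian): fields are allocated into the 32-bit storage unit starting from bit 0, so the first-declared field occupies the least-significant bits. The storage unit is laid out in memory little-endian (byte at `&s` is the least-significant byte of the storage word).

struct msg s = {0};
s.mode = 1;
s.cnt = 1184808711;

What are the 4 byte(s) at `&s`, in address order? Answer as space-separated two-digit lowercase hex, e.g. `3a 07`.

0f 7e 3d 8d

mode:1 = 1 → 0x1 << 0 → word 0x00000001
cnt:31 = 1184808711 → 0x469ebf07 << 1 → word 0x8d3d7e0f
word = 0x8d3d7e0f → little-endian bytes:
  [0]=0x0f  [1]=0x7e  [2]=0x3d  [3]=0x8d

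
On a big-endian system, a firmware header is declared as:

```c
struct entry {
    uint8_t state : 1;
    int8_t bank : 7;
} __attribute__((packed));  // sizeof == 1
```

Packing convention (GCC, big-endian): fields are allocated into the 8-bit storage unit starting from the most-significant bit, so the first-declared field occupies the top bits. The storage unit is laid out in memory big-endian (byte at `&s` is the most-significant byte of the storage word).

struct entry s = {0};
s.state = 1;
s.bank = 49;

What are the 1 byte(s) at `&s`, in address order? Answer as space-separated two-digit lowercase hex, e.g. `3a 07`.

b1

state (1b) val=1 bits=0x1 at bit 7: 0x80
bank (7b) val=49 bits=0x31 at bit 0: 0xb1
word = 0xb1 → big-endian bytes:
  [0]=0xb1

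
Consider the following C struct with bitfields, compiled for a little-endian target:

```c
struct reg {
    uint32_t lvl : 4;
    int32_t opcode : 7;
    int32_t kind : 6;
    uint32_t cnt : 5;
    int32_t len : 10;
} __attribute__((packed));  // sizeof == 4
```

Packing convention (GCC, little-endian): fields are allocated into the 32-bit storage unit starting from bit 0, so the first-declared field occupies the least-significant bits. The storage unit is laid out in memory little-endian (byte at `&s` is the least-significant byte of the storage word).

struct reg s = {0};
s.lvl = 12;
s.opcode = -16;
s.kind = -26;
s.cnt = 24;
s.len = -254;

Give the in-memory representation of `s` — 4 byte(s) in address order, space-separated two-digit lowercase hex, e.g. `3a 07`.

0c 37 b1 c0

lvl:4 = 12 → 0xc << 0 → word 0x0000000c
opcode:7 = -16 → 0x70 << 4 → word 0x0000070c
kind:6 = -26 → 0x26 << 11 → word 0x0001370c
cnt:5 = 24 → 0x18 << 17 → word 0x0031370c
len:10 = -254 → 0x302 << 22 → word 0xc0b1370c
word = 0xc0b1370c → little-endian bytes:
  [0]=0x0c  [1]=0x37  [2]=0xb1  [3]=0xc0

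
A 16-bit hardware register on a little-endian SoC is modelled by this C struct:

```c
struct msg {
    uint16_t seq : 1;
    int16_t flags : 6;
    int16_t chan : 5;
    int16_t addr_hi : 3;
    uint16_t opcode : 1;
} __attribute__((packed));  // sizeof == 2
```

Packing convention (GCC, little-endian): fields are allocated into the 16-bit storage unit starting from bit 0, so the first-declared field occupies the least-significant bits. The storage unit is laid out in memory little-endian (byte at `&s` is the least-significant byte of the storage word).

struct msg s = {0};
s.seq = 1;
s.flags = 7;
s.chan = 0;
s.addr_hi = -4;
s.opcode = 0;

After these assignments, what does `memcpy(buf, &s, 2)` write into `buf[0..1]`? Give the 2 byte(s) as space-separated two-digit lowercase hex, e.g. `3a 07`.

0f 40

[0+:1] seq=1 & 0x1 = 0x1; word=0x0001
[1+:6] flags=7 & 0x3f = 0x7; word=0x000f
[7+:5] chan=0 & 0x1f = 0x0; word=0x000f
[12+:3] addr_hi=-4 & 0x7 = 0x4; word=0x400f
[15+:1] opcode=0 & 0x1 = 0x0; word=0x400f
word = 0x400f → little-endian bytes:
  [0]=0x0f  [1]=0x40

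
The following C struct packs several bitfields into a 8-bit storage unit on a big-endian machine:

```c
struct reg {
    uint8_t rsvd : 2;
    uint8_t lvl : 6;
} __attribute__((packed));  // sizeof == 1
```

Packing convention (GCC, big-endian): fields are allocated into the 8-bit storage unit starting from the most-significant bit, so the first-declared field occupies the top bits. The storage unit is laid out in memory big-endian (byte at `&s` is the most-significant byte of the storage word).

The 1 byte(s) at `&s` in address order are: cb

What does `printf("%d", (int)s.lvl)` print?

[0]=0xcb (big-endian) → word 0xcb
rsvd:2 @ bit 6 → (0xcb>>6)&0x3 = 0x3
lvl:6 @ bit 0 → (0xcb>>0)&0x3f = 0xb  ←

11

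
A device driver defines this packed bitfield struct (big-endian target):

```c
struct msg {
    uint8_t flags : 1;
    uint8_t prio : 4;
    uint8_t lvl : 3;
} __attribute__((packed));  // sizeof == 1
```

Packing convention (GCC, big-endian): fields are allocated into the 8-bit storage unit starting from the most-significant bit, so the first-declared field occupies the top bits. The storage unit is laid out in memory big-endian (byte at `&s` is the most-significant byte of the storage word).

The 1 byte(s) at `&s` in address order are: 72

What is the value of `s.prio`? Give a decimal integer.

[0]=0x72 (big-endian) → word 0x72
flags:1 @ bit 7 → (0x72>>7)&0x1 = 0x0
prio:4 @ bit 3 → (0x72>>3)&0xf = 0xe  ←
lvl:3 @ bit 0 → (0x72>>0)&0x7 = 0x2

14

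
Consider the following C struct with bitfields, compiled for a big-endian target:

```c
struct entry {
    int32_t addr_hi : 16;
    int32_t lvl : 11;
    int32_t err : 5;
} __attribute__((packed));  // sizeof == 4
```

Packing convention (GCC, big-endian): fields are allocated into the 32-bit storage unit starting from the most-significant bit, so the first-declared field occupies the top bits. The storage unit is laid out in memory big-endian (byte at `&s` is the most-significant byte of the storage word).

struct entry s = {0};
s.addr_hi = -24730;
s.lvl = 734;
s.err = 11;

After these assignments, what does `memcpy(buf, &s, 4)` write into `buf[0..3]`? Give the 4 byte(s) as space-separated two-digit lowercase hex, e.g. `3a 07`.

9f 66 5b cb

[16+:16] addr_hi=-24730 & 0xffff = 0x9f66; word=0x9f660000
[5+:11] lvl=734 & 0x7ff = 0x2de; word=0x9f665bc0
[0+:5] err=11 & 0x1f = 0xb; word=0x9f665bcb
word = 0x9f665bcb → big-endian bytes:
  [0]=0x9f  [1]=0x66  [2]=0x5b  [3]=0xcb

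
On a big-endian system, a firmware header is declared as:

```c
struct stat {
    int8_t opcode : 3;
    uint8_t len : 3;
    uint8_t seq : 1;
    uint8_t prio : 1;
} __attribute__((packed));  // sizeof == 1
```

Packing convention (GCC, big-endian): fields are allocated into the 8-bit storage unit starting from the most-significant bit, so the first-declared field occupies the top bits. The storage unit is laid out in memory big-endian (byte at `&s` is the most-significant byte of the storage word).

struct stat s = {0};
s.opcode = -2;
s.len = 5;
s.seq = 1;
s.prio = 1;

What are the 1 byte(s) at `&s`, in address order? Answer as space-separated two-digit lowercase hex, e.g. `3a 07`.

d7

opcode (3b) val=-2 bits=0x6 at bit 5: 0xc0
len (3b) val=5 bits=0x5 at bit 2: 0xd4
seq (1b) val=1 bits=0x1 at bit 1: 0xd6
prio (1b) val=1 bits=0x1 at bit 0: 0xd7
word = 0xd7 → big-endian bytes:
  [0]=0xd7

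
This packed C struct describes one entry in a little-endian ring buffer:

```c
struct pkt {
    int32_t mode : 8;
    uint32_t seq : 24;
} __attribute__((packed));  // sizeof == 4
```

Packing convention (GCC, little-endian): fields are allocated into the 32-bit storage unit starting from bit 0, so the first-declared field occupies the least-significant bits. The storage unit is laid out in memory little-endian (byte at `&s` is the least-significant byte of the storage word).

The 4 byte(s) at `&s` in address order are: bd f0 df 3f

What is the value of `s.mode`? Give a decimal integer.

-67

[0]=0xbd [1]=0xf0 [2]=0xdf [3]=0x3f (little-endian) → word 0x3fdff0bd
mode:8 @ bit 0 → (0x3fdff0bd>>0)&0xff = 0xbd  ←
seq:24 @ bit 8 → (0x3fdff0bd>>8)&0xffffff = 0x3fdff0
mode signed 8b, MSB=1: 189 - 256 = -67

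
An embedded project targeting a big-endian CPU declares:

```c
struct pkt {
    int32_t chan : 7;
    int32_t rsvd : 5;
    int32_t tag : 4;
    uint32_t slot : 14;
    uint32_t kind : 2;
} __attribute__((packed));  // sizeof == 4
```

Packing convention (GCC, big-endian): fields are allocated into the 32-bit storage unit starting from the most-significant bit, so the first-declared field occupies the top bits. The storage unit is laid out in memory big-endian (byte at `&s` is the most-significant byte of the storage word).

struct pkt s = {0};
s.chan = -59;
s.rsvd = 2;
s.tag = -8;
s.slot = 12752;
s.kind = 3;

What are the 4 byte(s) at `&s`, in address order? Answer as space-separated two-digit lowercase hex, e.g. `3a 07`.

chan (7b) val=-59 bits=0x45 at bit 25: 0x8a000000
rsvd (5b) val=2 bits=0x2 at bit 20: 0x8a200000
tag (4b) val=-8 bits=0x8 at bit 16: 0x8a280000
slot (14b) val=12752 bits=0x31d0 at bit 2: 0x8a28c740
kind (2b) val=3 bits=0x3 at bit 0: 0x8a28c743
word = 0x8a28c743 → big-endian bytes:
  [0]=0x8a  [1]=0x28  [2]=0xc7  [3]=0x43

8a 28 c7 43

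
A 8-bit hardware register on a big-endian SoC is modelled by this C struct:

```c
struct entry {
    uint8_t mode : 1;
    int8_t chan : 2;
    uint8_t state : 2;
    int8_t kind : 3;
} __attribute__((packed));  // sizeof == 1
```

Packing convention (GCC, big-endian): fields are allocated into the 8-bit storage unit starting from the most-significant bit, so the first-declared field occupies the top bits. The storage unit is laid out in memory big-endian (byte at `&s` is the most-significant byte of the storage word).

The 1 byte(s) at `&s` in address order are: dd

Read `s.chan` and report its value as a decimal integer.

[0]=0xdd (big-endian) → word 0xdd
mode:1 @ bit 7 → (0xdd>>7)&0x1 = 0x1
chan:2 @ bit 5 → (0xdd>>5)&0x3 = 0x2  ←
state:2 @ bit 3 → (0xdd>>3)&0x3 = 0x3
kind:3 @ bit 0 → (0xdd>>0)&0x7 = 0x5
chan signed 2b, MSB=1: 2 - 4 = -2

-2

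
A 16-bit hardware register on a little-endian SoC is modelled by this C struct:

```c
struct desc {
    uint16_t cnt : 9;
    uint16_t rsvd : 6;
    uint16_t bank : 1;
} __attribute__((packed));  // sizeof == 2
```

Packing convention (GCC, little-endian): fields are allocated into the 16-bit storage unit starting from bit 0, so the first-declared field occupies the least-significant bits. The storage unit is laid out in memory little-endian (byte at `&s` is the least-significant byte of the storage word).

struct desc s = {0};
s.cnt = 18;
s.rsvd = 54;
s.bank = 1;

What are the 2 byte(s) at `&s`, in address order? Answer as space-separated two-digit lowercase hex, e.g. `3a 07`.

cnt (9b) val=18 bits=0x12 at bit 0: 0x0012
rsvd (6b) val=54 bits=0x36 at bit 9: 0x6c12
bank (1b) val=1 bits=0x1 at bit 15: 0xec12
word = 0xec12 → little-endian bytes:
  [0]=0x12  [1]=0xec

12 ec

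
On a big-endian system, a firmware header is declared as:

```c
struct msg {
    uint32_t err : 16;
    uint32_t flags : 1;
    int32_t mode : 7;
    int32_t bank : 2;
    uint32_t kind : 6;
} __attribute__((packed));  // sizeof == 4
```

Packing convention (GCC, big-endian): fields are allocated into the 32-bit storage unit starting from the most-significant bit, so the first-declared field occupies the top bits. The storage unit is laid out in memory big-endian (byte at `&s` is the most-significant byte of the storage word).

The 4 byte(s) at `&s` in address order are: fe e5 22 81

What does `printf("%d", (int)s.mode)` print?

[0]=0xfe [1]=0xe5 [2]=0x22 [3]=0x81 (big-endian) → word 0xfee52281
err [16+:16] = (word>>16) & 0xffff = 65253
flags [15+:1] = (word>>15) & 0x1 = 0
mode [8+:7] = (word>>8) & 0x7f = 34  ←
bank [6+:2] = (word>>6) & 0x3 = 2
kind [0+:6] = (word>>0) & 0x3f = 1
mode signed 7b, MSB=0: value = 34

34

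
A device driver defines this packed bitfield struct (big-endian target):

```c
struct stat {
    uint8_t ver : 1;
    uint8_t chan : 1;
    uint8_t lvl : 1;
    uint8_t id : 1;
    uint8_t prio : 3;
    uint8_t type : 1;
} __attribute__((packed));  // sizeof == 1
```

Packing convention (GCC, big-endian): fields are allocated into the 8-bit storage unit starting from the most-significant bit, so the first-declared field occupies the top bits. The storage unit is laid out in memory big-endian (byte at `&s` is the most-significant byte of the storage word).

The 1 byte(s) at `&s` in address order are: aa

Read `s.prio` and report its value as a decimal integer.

[0]=0xaa (big-endian) → word 0xaa
ver:1 @ bit 7 → (0xaa>>7)&0x1 = 0x1
chan:1 @ bit 6 → (0xaa>>6)&0x1 = 0x0
lvl:1 @ bit 5 → (0xaa>>5)&0x1 = 0x1
id:1 @ bit 4 → (0xaa>>4)&0x1 = 0x0
prio:3 @ bit 1 → (0xaa>>1)&0x7 = 0x5  ←
type:1 @ bit 0 → (0xaa>>0)&0x1 = 0x0

5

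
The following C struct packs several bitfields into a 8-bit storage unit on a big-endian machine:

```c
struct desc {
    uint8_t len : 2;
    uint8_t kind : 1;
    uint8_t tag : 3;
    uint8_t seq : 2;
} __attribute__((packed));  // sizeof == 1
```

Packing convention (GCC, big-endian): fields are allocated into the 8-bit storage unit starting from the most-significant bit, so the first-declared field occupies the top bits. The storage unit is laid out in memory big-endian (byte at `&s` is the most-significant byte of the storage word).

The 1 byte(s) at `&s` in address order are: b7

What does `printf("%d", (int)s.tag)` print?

[0]=0xb7 (big-endian) → word 0xb7
len [6+:2] = (word>>6) & 0x3 = 2
kind [5+:1] = (word>>5) & 0x1 = 1
tag [2+:3] = (word>>2) & 0x7 = 5  ←
seq [0+:2] = (word>>0) & 0x3 = 3

5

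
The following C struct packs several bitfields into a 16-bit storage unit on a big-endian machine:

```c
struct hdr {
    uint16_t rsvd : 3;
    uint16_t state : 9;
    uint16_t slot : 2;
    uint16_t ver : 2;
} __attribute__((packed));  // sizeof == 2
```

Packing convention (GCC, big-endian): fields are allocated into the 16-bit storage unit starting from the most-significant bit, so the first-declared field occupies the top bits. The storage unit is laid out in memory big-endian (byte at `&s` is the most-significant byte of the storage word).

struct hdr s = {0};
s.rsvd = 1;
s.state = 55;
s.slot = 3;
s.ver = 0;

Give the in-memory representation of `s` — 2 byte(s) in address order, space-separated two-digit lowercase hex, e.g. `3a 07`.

rsvd (3b) val=1 bits=0x1 at bit 13: 0x2000
state (9b) val=55 bits=0x37 at bit 4: 0x2370
slot (2b) val=3 bits=0x3 at bit 2: 0x237c
ver (2b) val=0 bits=0x0 at bit 0: 0x237c
word = 0x237c → big-endian bytes:
  [0]=0x23  [1]=0x7c

23 7c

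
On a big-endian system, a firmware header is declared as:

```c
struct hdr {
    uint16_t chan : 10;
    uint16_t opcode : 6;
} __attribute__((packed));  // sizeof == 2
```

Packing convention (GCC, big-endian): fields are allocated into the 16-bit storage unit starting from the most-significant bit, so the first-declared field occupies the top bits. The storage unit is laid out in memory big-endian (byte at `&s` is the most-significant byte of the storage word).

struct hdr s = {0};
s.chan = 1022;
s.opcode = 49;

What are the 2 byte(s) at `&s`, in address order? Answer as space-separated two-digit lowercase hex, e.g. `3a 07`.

chan (10b) val=1022 bits=0x3fe at bit 6: 0xff80
opcode (6b) val=49 bits=0x31 at bit 0: 0xffb1
word = 0xffb1 → big-endian bytes:
  [0]=0xff  [1]=0xb1

ff b1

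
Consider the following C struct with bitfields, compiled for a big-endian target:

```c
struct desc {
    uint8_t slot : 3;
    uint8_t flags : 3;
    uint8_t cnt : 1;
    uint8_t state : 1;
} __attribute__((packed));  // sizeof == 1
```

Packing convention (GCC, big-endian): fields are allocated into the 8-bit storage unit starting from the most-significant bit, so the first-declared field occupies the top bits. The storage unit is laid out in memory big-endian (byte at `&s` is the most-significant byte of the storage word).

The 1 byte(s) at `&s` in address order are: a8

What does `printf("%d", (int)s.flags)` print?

2

[0]=0xa8 (big-endian) → word 0xa8
slot:3 @ bit 5 → (0xa8>>5)&0x7 = 0x5
flags:3 @ bit 2 → (0xa8>>2)&0x7 = 0x2  ←
cnt:1 @ bit 1 → (0xa8>>1)&0x1 = 0x0
state:1 @ bit 0 → (0xa8>>0)&0x1 = 0x0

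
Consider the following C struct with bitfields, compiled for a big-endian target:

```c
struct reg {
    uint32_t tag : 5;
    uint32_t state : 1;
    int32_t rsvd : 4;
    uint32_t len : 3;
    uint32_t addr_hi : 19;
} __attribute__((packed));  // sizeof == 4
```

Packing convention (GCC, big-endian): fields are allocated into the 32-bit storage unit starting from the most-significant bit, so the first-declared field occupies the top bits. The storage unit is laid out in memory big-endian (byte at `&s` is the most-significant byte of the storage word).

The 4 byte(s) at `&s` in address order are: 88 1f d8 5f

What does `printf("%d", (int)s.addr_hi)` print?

[0]=0x88 [1]=0x1f [2]=0xd8 [3]=0x5f (big-endian) → word 0x881fd85f
tag [27+:5] = (word>>27) & 0x1f = 17
state [26+:1] = (word>>26) & 0x1 = 0
rsvd [22+:4] = (word>>22) & 0xf = 0
len [19+:3] = (word>>19) & 0x7 = 3
addr_hi [0+:19] = (word>>0) & 0x7ffff = 514143  ←

514143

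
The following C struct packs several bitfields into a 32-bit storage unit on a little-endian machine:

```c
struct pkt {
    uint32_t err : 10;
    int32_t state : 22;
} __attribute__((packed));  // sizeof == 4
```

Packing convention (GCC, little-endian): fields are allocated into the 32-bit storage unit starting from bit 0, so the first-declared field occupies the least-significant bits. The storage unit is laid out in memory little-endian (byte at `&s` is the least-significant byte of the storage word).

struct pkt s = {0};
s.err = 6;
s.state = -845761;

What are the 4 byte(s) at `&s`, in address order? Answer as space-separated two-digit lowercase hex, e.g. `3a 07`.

06 fc 60 cc

err:10 = 6 → 0x6 << 0 → word 0x00000006
state:22 = -845761 → 0x33183f << 10 → word 0xcc60fc06
word = 0xcc60fc06 → little-endian bytes:
  [0]=0x06  [1]=0xfc  [2]=0x60  [3]=0xcc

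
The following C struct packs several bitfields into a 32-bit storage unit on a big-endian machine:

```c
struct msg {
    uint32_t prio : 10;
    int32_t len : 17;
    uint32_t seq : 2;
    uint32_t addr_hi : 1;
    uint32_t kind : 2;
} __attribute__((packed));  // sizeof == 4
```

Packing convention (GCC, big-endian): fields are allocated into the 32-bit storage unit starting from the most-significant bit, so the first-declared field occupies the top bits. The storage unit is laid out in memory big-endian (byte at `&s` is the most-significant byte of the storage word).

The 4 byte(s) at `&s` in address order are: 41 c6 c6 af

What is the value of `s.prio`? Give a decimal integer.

263

[0]=0x41 [1]=0xc6 [2]=0xc6 [3]=0xaf (big-endian) → word 0x41c6c6af
prio:10 @ bit 22 → (0x41c6c6af>>22)&0x3ff = 0x107  ←
len:17 @ bit 5 → (0x41c6c6af>>5)&0x1ffff = 0x3635
seq:2 @ bit 3 → (0x41c6c6af>>3)&0x3 = 0x1
addr_hi:1 @ bit 2 → (0x41c6c6af>>2)&0x1 = 0x1
kind:2 @ bit 0 → (0x41c6c6af>>0)&0x3 = 0x3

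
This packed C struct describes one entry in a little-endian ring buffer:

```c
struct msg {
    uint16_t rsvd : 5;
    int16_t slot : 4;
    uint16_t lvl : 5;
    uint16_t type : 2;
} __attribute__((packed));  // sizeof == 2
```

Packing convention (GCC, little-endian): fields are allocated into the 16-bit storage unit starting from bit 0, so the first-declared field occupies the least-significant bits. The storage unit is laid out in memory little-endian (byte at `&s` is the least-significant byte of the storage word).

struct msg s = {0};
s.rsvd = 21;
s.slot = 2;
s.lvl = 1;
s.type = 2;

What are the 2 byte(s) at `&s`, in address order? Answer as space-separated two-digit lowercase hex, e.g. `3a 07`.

rsvd (5b) val=21 bits=0x15 at bit 0: 0x0015
slot (4b) val=2 bits=0x2 at bit 5: 0x0055
lvl (5b) val=1 bits=0x1 at bit 9: 0x0255
type (2b) val=2 bits=0x2 at bit 14: 0x8255
word = 0x8255 → little-endian bytes:
  [0]=0x55  [1]=0x82

55 82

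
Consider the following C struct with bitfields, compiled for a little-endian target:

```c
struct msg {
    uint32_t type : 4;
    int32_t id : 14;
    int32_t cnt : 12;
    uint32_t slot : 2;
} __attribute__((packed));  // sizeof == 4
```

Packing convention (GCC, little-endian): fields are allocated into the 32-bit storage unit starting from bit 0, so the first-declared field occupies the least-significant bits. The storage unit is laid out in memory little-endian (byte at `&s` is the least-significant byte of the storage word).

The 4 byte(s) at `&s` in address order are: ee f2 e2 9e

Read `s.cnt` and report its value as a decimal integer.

[0]=0xee [1]=0xf2 [2]=0xe2 [3]=0x9e (little-endian) → word 0x9ee2f2ee
type [0+:4] = (word>>0) & 0xf = 14
id [4+:14] = (word>>4) & 0x3fff = 12078
cnt [18+:12] = (word>>18) & 0xfff = 1976  ←
slot [30+:2] = (word>>30) & 0x3 = 2
cnt signed 12b, MSB=0: value = 1976

1976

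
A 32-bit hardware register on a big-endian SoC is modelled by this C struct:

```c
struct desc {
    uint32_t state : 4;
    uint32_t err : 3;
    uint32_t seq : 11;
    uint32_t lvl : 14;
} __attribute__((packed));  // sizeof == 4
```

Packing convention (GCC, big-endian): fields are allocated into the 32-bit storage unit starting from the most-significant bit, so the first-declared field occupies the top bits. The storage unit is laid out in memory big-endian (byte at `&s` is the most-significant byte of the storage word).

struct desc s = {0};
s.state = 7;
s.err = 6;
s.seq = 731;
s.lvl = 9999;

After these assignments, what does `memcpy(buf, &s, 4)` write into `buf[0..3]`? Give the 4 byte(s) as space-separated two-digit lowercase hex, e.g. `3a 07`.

7c b6 e7 0f

state (4b) val=7 bits=0x7 at bit 28: 0x70000000
err (3b) val=6 bits=0x6 at bit 25: 0x7c000000
seq (11b) val=731 bits=0x2db at bit 14: 0x7cb6c000
lvl (14b) val=9999 bits=0x270f at bit 0: 0x7cb6e70f
word = 0x7cb6e70f → big-endian bytes:
  [0]=0x7c  [1]=0xb6  [2]=0xe7  [3]=0x0f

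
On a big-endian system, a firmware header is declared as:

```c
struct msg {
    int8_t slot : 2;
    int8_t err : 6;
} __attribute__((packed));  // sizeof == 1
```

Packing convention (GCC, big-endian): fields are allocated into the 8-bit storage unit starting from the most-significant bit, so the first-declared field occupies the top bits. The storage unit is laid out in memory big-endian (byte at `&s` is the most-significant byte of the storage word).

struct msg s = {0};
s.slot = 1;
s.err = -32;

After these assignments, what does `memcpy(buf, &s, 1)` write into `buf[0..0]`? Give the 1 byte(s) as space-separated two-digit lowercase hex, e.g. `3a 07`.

slot:2 = 1 → 0x1 << 6 → word 0x40
err:6 = -32 → 0x20 << 0 → word 0x60
word = 0x60 → big-endian bytes:
  [0]=0x60

60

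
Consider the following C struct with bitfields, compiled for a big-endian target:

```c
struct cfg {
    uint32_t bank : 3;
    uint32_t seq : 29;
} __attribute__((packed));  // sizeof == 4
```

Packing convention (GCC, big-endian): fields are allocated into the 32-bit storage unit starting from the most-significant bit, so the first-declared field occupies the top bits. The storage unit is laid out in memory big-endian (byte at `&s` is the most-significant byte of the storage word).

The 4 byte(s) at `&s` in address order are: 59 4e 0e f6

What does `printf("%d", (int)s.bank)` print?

2

[0]=0x59 [1]=0x4e [2]=0x0e [3]=0xf6 (big-endian) → word 0x594e0ef6
bank [29+:3] = (word>>29) & 0x7 = 2  ←
seq [0+:29] = (word>>0) & 0x1fffffff = 424546038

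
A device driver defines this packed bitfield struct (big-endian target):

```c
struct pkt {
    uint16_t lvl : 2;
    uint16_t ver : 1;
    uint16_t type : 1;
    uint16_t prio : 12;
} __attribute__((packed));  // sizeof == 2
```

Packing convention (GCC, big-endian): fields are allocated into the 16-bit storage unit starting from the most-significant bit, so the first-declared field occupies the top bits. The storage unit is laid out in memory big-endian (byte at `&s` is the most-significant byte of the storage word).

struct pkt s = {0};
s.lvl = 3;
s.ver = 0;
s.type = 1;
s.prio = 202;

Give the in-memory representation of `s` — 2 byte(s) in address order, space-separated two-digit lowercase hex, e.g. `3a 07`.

lvl (2b) val=3 bits=0x3 at bit 14: 0xc000
ver (1b) val=0 bits=0x0 at bit 13: 0xc000
type (1b) val=1 bits=0x1 at bit 12: 0xd000
prio (12b) val=202 bits=0xca at bit 0: 0xd0ca
word = 0xd0ca → big-endian bytes:
  [0]=0xd0  [1]=0xca

d0 ca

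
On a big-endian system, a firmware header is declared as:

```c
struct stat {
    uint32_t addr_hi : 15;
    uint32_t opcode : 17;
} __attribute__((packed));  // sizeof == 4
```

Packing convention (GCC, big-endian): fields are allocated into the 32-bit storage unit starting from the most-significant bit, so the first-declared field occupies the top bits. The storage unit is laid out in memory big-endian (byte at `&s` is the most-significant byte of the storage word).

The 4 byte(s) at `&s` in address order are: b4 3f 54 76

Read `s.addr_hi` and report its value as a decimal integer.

[0]=0xb4 [1]=0x3f [2]=0x54 [3]=0x76 (big-endian) → word 0xb43f5476
addr_hi:15 @ bit 17 → (0xb43f5476>>17)&0x7fff = 0x5a1f  ←
opcode:17 @ bit 0 → (0xb43f5476>>0)&0x1ffff = 0x15476

23071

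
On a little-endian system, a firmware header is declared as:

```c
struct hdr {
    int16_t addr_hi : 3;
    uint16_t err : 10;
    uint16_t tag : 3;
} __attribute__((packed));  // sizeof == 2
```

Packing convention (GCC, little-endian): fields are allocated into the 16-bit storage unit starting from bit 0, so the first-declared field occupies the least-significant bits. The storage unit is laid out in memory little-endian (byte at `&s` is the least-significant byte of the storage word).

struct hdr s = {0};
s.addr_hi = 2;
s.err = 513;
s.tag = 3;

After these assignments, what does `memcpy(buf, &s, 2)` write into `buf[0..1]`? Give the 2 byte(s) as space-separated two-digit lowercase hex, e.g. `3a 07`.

addr_hi (3b) val=2 bits=0x2 at bit 0: 0x0002
err (10b) val=513 bits=0x201 at bit 3: 0x100a
tag (3b) val=3 bits=0x3 at bit 13: 0x700a
word = 0x700a → little-endian bytes:
  [0]=0x0a  [1]=0x70

0a 70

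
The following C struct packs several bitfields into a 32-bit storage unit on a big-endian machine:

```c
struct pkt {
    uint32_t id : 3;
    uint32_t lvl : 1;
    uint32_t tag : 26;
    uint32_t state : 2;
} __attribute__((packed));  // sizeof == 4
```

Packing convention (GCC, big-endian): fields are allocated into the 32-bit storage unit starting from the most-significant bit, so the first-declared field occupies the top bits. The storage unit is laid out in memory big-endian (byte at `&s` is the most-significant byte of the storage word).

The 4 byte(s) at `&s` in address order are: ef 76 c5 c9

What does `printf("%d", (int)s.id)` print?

[0]=0xef [1]=0x76 [2]=0xc5 [3]=0xc9 (big-endian) → word 0xef76c5c9
id:3 @ bit 29 → (0xef76c5c9>>29)&0x7 = 0x7  ←
lvl:1 @ bit 28 → (0xef76c5c9>>28)&0x1 = 0x0
tag:26 @ bit 2 → (0xef76c5c9>>2)&0x3ffffff = 0x3ddb172
state:2 @ bit 0 → (0xef76c5c9>>0)&0x3 = 0x1

7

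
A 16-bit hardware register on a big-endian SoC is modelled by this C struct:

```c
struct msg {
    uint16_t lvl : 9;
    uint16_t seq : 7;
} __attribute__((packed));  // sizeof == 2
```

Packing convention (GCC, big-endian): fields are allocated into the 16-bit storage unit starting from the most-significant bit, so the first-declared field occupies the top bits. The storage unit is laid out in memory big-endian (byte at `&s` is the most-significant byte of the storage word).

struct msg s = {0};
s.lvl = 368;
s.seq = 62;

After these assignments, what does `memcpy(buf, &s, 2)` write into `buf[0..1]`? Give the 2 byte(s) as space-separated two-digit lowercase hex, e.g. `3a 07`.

lvl:9 = 368 → 0x170 << 7 → word 0xb800
seq:7 = 62 → 0x3e << 0 → word 0xb83e
word = 0xb83e → big-endian bytes:
  [0]=0xb8  [1]=0x3e

b8 3e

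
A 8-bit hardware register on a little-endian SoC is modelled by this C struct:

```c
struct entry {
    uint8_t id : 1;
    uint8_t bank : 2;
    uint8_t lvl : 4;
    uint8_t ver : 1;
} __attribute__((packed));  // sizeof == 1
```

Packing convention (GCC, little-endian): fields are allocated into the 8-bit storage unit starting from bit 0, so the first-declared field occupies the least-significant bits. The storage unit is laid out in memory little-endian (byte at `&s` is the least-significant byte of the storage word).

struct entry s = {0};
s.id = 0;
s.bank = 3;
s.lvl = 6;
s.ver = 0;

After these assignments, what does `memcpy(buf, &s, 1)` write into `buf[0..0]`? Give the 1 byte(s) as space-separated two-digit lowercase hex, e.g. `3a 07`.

36

id:1 = 0 → 0x0 << 0 → word 0x00
bank:2 = 3 → 0x3 << 1 → word 0x06
lvl:4 = 6 → 0x6 << 3 → word 0x36
ver:1 = 0 → 0x0 << 7 → word 0x36
word = 0x36 → little-endian bytes:
  [0]=0x36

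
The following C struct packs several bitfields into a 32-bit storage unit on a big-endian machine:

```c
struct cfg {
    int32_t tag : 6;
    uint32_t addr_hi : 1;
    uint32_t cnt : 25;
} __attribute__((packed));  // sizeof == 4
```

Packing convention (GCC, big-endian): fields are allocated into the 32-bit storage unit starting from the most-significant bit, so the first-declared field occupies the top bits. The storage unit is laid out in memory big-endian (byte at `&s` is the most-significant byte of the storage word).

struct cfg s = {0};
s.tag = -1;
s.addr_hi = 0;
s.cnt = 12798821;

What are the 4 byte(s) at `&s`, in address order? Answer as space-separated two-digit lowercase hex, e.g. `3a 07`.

fc c3 4b 65

tag:6 = -1 → 0x3f << 26 → word 0xfc000000
addr_hi:1 = 0 → 0x0 << 25 → word 0xfc000000
cnt:25 = 12798821 → 0xc34b65 << 0 → word 0xfcc34b65
word = 0xfcc34b65 → big-endian bytes:
  [0]=0xfc  [1]=0xc3  [2]=0x4b  [3]=0x65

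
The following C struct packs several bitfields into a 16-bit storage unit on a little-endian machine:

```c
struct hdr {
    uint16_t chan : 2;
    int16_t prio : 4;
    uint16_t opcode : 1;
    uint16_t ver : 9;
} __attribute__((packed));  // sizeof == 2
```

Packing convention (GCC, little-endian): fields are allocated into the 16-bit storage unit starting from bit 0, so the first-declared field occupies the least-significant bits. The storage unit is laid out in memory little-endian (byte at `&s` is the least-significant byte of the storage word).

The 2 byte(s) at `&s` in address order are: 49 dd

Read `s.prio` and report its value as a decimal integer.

2

[0]=0x49 [1]=0xdd (little-endian) → word 0xdd49
chan:2 @ bit 0 → (0xdd49>>0)&0x3 = 0x1
prio:4 @ bit 2 → (0xdd49>>2)&0xf = 0x2  ←
opcode:1 @ bit 6 → (0xdd49>>6)&0x1 = 0x1
ver:9 @ bit 7 → (0xdd49>>7)&0x1ff = 0x1ba
prio signed 4b, MSB=0: value = 2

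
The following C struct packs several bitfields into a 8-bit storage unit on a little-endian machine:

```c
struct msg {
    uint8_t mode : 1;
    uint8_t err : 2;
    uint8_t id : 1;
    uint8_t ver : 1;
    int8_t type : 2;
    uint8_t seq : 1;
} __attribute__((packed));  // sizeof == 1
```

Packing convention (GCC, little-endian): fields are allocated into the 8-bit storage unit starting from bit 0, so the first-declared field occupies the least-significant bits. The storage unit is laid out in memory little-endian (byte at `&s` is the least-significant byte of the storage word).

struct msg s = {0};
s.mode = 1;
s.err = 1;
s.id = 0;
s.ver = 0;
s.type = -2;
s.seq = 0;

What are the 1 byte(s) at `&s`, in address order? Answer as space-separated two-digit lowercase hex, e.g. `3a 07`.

[0+:1] mode=1 & 0x1 = 0x1; word=0x01
[1+:2] err=1 & 0x3 = 0x1; word=0x03
[3+:1] id=0 & 0x1 = 0x0; word=0x03
[4+:1] ver=0 & 0x1 = 0x0; word=0x03
[5+:2] type=-2 & 0x3 = 0x2; word=0x43
[7+:1] seq=0 & 0x1 = 0x0; word=0x43
word = 0x43 → little-endian bytes:
  [0]=0x43

43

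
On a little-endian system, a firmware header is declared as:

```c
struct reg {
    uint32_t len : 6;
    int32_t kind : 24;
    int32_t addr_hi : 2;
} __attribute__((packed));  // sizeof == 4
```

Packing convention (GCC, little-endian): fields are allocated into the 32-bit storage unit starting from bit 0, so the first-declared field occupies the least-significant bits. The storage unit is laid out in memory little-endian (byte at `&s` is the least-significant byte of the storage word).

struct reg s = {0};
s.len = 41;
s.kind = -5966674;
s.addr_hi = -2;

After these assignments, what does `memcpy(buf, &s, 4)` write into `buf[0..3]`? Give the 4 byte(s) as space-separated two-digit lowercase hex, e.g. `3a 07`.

a9 2b 3d a9

len (6b) val=41 bits=0x29 at bit 0: 0x00000029
kind (24b) val=-5966674 bits=0xa4f4ae at bit 6: 0x293d2ba9
addr_hi (2b) val=-2 bits=0x2 at bit 30: 0xa93d2ba9
word = 0xa93d2ba9 → little-endian bytes:
  [0]=0xa9  [1]=0x2b  [2]=0x3d  [3]=0xa9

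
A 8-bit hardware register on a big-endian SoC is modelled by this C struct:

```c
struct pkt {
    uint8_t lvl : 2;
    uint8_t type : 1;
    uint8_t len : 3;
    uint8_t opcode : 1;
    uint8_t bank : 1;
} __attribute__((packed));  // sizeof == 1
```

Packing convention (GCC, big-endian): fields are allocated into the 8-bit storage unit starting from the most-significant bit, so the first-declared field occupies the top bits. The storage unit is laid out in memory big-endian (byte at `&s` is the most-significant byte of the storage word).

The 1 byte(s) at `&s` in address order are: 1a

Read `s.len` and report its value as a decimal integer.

6

[0]=0x1a (big-endian) → word 0x1a
lvl [6+:2] = (word>>6) & 0x3 = 0
type [5+:1] = (word>>5) & 0x1 = 0
len [2+:3] = (word>>2) & 0x7 = 6  ←
opcode [1+:1] = (word>>1) & 0x1 = 1
bank [0+:1] = (word>>0) & 0x1 = 0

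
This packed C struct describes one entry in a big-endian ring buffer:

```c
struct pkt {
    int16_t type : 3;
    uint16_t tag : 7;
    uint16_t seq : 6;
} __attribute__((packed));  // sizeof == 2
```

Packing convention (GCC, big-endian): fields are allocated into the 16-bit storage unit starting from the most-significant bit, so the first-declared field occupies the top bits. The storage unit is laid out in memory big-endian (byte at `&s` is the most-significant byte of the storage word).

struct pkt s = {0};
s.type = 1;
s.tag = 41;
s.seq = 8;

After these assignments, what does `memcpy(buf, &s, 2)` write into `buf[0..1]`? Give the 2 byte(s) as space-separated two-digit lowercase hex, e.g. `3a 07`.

[13+:3] type=1 & 0x7 = 0x1; word=0x2000
[6+:7] tag=41 & 0x7f = 0x29; word=0x2a40
[0+:6] seq=8 & 0x3f = 0x8; word=0x2a48
word = 0x2a48 → big-endian bytes:
  [0]=0x2a  [1]=0x48

2a 48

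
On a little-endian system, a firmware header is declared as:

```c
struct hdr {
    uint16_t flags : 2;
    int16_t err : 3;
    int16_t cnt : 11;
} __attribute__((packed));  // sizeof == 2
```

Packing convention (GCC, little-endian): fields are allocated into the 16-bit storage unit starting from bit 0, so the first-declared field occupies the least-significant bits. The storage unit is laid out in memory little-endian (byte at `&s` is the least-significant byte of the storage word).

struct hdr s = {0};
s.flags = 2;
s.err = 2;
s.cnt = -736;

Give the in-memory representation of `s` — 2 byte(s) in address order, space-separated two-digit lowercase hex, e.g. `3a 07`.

0a a4

[0+:2] flags=2 & 0x3 = 0x2; word=0x0002
[2+:3] err=2 & 0x7 = 0x2; word=0x000a
[5+:11] cnt=-736 & 0x7ff = 0x520; word=0xa40a
word = 0xa40a → little-endian bytes:
  [0]=0x0a  [1]=0xa4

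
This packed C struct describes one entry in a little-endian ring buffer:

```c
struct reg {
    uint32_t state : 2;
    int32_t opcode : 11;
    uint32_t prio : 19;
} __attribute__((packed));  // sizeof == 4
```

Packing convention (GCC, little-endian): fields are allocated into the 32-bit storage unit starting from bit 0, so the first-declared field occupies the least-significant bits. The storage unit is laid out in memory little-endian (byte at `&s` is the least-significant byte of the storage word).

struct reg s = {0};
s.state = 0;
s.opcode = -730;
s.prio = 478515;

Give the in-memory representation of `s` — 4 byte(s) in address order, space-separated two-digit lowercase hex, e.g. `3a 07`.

98 74 a6 e9

state:2 = 0 → 0x0 << 0 → word 0x00000000
opcode:11 = -730 → 0x526 << 2 → word 0x00001498
prio:19 = 478515 → 0x74d33 << 13 → word 0xe9a67498
word = 0xe9a67498 → little-endian bytes:
  [0]=0x98  [1]=0x74  [2]=0xa6  [3]=0xe9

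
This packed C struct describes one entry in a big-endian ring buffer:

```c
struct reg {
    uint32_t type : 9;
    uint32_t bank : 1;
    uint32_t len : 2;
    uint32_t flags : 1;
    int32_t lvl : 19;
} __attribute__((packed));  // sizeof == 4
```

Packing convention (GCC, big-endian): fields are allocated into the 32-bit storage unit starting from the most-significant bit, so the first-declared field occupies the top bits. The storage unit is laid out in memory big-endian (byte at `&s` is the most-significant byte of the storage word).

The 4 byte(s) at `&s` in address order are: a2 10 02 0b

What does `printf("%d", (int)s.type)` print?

[0]=0xa2 [1]=0x10 [2]=0x02 [3]=0x0b (big-endian) → word 0xa210020b
type:9 @ bit 23 → (0xa210020b>>23)&0x1ff = 0x144  ←
bank:1 @ bit 22 → (0xa210020b>>22)&0x1 = 0x0
len:2 @ bit 20 → (0xa210020b>>20)&0x3 = 0x1
flags:1 @ bit 19 → (0xa210020b>>19)&0x1 = 0x0
lvl:19 @ bit 0 → (0xa210020b>>0)&0x7ffff = 0x20b

324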